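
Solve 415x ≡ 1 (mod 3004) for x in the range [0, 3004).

2215

gcd(3004, 415):
  3004 = 7·415 + 99
  415 = 4·99 + 19
  99 = 5·19 + 4
  19 = 4·4 + 3
  4 = 1·3 + 1
  3 = 3·1
so gcd(3004, 415) = 1.
Back-substitute for Bézout coefficients:
  1 = 4 - 1·3
  ... = 415·(-789) + 3004·(109)
So 415·-789 ≡ 1 (mod 3004), and -789 mod 3004 = 2215.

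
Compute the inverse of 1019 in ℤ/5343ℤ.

3167

gcd(5343, 1019):
  5343 = 5×1019 + 248
  1019 = 4×248 + 27
  248 = 9×27 + 5
  27 = 5×5 + 2
  5 = 2×2 + 1
  2 = 2×1
so gcd(5343, 1019) = 1.
Back-substitute for Bézout coefficients:
  1 = 5 - 2×2
  ... = 1019×(-2176) + 5343×(415)
So 1019×-2176 ≡ 1 (mod 5343), and -2176 mod 5343 = 3167.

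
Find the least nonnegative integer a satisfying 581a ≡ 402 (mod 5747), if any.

no solution

gcd(5747, 581) = 7.
7 does not divide 402, so the congruence has no solution.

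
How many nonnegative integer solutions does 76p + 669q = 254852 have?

5

gcd(669, 76) = 1.
By Bézout, 76×(-44) + 669×(5) = 1.
One solution: (290, 348).
General: p = 290 + 669t, q = 348 - 76t.
p ≥ 0 ⇒ t ≥ 0; q ≥ 0 ⇒ t ≤ 4. So t ∈ [0, 4]: 5 solutions.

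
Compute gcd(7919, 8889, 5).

1

gcd(8889, 7919):
  8889 = 1*7919 + 970
  7919 = 8*970 + 159
  970 = 6*159 + 16
  159 = 9*16 + 15
  16 = 1*15 + 1
  15 = 15*1
so gcd(8889, 7919) = 1.
gcd(1, 5) = 1.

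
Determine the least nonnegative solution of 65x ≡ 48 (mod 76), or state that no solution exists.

gcd(76, 65):
  76 = 1×65 + 11
  65 = 5×11 + 10
  11 = 1×10 + 1
  10 = 10×1
so gcd(76, 65) = 1.
1 divides 48, so solutions exist.
Back-substitute for Bézout coefficients:
  1 = 11 - 1×10
  ... = 65×(-7) + 76×(6)
So 65×(-7) ≡ 1 (mod 76); multiply by 48: x ≡ -336 (mod 76).
Smallest nonnegative: x = -336 mod 76 = 44.

44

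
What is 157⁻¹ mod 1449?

gcd(1449, 157) = 1  (1449 = 9*157 + 36, 157 = 4*36 + 13, 36 = 2*13 + 10, 13 = 1*10 + 3, 10 = 3*3 + 1, 3 = 3*1).
Back-substituting, 157*(-443) + 1449*(48) = 1.
So 157*-443 ≡ 1 (mod 1449), and -443 mod 1449 = 1006.

1006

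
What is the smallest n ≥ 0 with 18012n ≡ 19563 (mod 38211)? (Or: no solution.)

gcd(38211, 18012) = 3  (38211 = 2×18012 + 2187, 18012 = 8×2187 + 516, 2187 = 4×516 + 123, 516 = 4×123 + 24, 123 = 5×24 + 3, 24 = 8×3).
3 divides 19563, so solutions exist.
Back-substituting, 18012×(-1555) + 38211×(733) = 3.
So 18012×(-1555) ≡ 3 (mod 38211); multiply by 6521: n ≡ -10140155 (mod 12737).
Smallest nonnegative: n = -10140155 mod 12737 = 11234.

11234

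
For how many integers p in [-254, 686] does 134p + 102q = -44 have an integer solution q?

19

gcd(134, 102) = 2.
By Bézout, 134*(16) + 102*(-21) = 2.
Particular solution: (5, -7).
General solution: p = 5 + 51t, q = -7 - 67t for integer t.
-254 ≤ 5 + 51t ≤ 686 gives t ∈ [-5, 13], which is 19 values.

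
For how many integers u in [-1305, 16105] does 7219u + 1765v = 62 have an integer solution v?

gcd(7219, 1765):
  7219 = 4*1765 + 159
  1765 = 11*159 + 16
  159 = 9*16 + 15
  16 = 1*15 + 1
  15 = 15*1
so gcd(7219, 1765) = 1.
Back-substitute for Bézout coefficients:
  1 = 16 - 1*15
  ... = 7219*(-111) + 1765*(454)
Scale by 62: particular solution (-6882, 28148); reduce u mod 1765: (178, -728).
General solution: u = 178 + 1765t, v = -728 - 7219t for integer t.
-1305 ≤ 178 + 1765t ≤ 16105 gives t ∈ [0, 9], which is 10 values.

10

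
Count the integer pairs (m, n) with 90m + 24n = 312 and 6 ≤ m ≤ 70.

gcd(90, 24) = 6  (90 = 3×24 + 18, 24 = 1×18 + 6, 18 = 3×6).
Back-substituting, 90×(-1) + 24×(4) = 6.
Scale by 52: particular solution (-52, 208); reduce m mod 4: (0, 13).
General solution: m = 0 + 4t, n = 13 - 15t for integer t.
6 ≤ 0 + 4t ≤ 70 gives t ∈ [2, 17], which is 16 values.

16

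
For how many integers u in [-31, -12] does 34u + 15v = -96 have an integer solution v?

gcd(34, 15):
  34 = 2*15 + 4
  15 = 3*4 + 3
  4 = 1*3 + 1
  3 = 3*1
so gcd(34, 15) = 1.
Back-substitute for Bézout coefficients:
  1 = 4 - 1*3
  ... = 34*(4) + 15*(-9)
Scale by -96: particular solution (-384, 864); reduce u mod 15: (6, -20).
General solution: u = 6 + 15t, v = -20 - 34t for integer t.
-31 ≤ 6 + 15t ≤ -12 gives t ∈ [-2, -2], which is 1 value.

1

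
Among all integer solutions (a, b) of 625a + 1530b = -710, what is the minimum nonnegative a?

gcd(1530, 625):
  1530 = 2*625 + 280
  625 = 2*280 + 65
  280 = 4*65 + 20
  65 = 3*20 + 5
  20 = 4*5
so gcd(1530, 625) = 5.
5 divides -710, so solutions exist.
Back-substitute for Bézout coefficients:
  5 = 65 - 3*20
  ... = 625*(71) + 1530*(-29)
Scale by -710/5 = -142: (a₀, b₀) = (-10082, 4118).
General solution: a = -10082 + 306t, b = 4118 - 125t for integer t.
a ≥ 0: smallest is -10082 mod 306 = 16 (at t = 33), with b = -7.

16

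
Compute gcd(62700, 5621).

gcd(62700, 5621) = 11  (62700 = 11*5621 + 869, 5621 = 6*869 + 407, 869 = 2*407 + 55, 407 = 7*55 + 22, 55 = 2*22 + 11, 22 = 2*11).

11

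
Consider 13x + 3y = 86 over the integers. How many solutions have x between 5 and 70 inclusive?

gcd(13, 3) = 1  (13 = 4·3 + 1, 3 = 3·1).
Back-substituting, 13·(1) + 3·(-4) = 1.
Scale by 86: particular solution (86, -344); reduce x mod 3: (2, 20).
General solution: x = 2 + 3t, y = 20 - 13t for integer t.
5 ≤ 2 + 3t ≤ 70 gives t ∈ [1, 22], which is 22 values.

22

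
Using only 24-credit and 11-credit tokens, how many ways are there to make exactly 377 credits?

1

Need nonnegative integers with 24j + 11k = 377.
gcd(24, 11) = 1, and 24·(-5) + 11·(11) = 1.
So (j₀, k₀) = (-1885, 4147); general j = -1885 + 11t, k = 4147 - 24t.
j ≥ 0 ⇒ t ≥ 172; k ≥ 0 ⇒ t ≤ 172. That's 1 value of t.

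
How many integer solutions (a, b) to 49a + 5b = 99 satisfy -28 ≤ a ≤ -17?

gcd(49, 5) = 1.
By Bézout, 49×(-1) + 5×(10) = 1.
Particular solution: (1, 10).
General solution: a = 1 + 5t, b = 10 - 49t for integer t.
-28 ≤ 1 + 5t ≤ -17 gives t ∈ [-5, -4], which is 2 values.

2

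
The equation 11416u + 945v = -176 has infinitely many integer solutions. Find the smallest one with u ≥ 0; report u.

694

gcd(11416, 945):
  11416 = 12*945 + 76
  945 = 12*76 + 33
  76 = 2*33 + 10
  33 = 3*10 + 3
  10 = 3*3 + 1
  3 = 3*1
so gcd(11416, 945) = 1.
1 divides -176, so solutions exist.
Back-substitute for Bézout coefficients:
  1 = 10 - 3*3
  ... = 11416*(286) + 945*(-3455)
Scale by -176/1 = -176: (u₀, v₀) = (-50336, 608080).
General solution: u = -50336 + 945t, v = 608080 - 11416t for integer t.
u ≥ 0: smallest is -50336 mod 945 = 694 (at t = 54), with v = -8384.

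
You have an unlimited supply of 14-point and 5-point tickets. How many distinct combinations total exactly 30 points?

Need nonnegative integers with 14j + 5k = 30.
gcd(14, 5) = 1, and 14·(-1) + 5·(3) = 1.
So (j₀, k₀) = (-30, 90); general j = -30 + 5t, k = 90 - 14t.
j ≥ 0 ⇒ t ≥ 6; k ≥ 0 ⇒ t ≤ 6. That's 1 value of t.

1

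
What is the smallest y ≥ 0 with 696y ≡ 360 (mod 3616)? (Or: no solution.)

359

gcd(3616, 696) = 8.
8 divides 360, so solutions exist.
By Bézout, 696×(-213) + 3616×(41) = 8.
So 696×(-213) ≡ 8 (mod 3616); multiply by 45: y ≡ -9585 (mod 452).
Smallest nonnegative: y = -9585 mod 452 = 359.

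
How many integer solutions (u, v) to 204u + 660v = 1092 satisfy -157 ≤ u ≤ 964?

21

gcd(660, 204):
  660 = 3×204 + 48
  204 = 4×48 + 12
  48 = 4×12
so gcd(660, 204) = 12.
Back-substitute for Bézout coefficients:
  12 = 204 - 4×48
  ... = 204×(13) + 660×(-4)
Scale by 91: particular solution (1183, -364); reduce u mod 55: (28, -7).
General solution: u = 28 + 55t, v = -7 - 17t for integer t.
-157 ≤ 28 + 55t ≤ 964 gives t ∈ [-3, 17], which is 21 values.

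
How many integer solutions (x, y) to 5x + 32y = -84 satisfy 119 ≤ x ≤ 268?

5

gcd(32, 5):
  32 = 6×5 + 2
  5 = 2×2 + 1
  2 = 2×1
so gcd(32, 5) = 1.
Back-substitute for Bézout coefficients:
  1 = 5 - 2×2
  ... = 5×(13) + 32×(-2)
Scale by -84: particular solution (-1092, 168); reduce x mod 32: (28, -7).
General solution: x = 28 + 32t, y = -7 - 5t for integer t.
119 ≤ 28 + 32t ≤ 268 gives t ∈ [3, 7], which is 5 values.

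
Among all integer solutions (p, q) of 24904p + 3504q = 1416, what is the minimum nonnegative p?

gcd(24904, 3504) = 8.
8 divides 1416, so solutions exist.
By Bézout, 24904·(-205) + 3504·(1457) = 8.
Scale by 1416/8 = 177: (p₀, q₀) = (-36285, 257889).
General solution: p = -36285 + 438t, q = 257889 - 3113t for integer t.
p ≥ 0: smallest is -36285 mod 438 = 69 (at t = 83), with q = -490.

69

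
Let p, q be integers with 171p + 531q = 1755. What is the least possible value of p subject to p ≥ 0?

32

gcd(531, 171) = 9.
9 divides 1755, so solutions exist.
By Bézout, 171×(28) + 531×(-9) = 9.
Scale by 1755/9 = 195: (p₀, q₀) = (5460, -1755).
General solution: p = 5460 + 59t, q = -1755 - 19t for integer t.
p ≥ 0: smallest is 5460 mod 59 = 32 (at t = -92), with q = -7.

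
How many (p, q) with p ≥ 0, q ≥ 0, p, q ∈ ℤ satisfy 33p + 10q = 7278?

gcd(33, 10):
  33 = 3×10 + 3
  10 = 3×3 + 1
  3 = 3×1
so gcd(33, 10) = 1.
Back-substitute for Bézout coefficients:
  1 = 10 - 3×3
  ... = 33×(-3) + 10×(10)
Scale by 7278: one solution is (-21834, 72780). Reduce p mod 10: (6, 708).
General: p = 6 + 10t, q = 708 - 33t.
p ≥ 0 ⇒ t ≥ 0; q ≥ 0 ⇒ t ≤ 21. So t ∈ [0, 21]: 22 solutions.

22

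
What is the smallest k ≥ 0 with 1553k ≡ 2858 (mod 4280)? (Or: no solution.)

gcd(4280, 1553):
  4280 = 2×1553 + 1174
  1553 = 1×1174 + 379
  1174 = 3×379 + 37
  379 = 10×37 + 9
  37 = 4×9 + 1
  9 = 9×1
so gcd(4280, 1553) = 1.
1 divides 2858, so solutions exist.
Back-substitute for Bézout coefficients:
  1 = 37 - 4×9
  ... = 1553×(-463) + 4280×(168)
So 1553×(-463) ≡ 1 (mod 4280); multiply by 2858: k ≡ -1323254 (mod 4280).
Smallest nonnegative: k = -1323254 mod 4280 = 3546.

3546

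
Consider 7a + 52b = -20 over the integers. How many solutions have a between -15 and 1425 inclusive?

28

gcd(52, 7) = 1  (52 = 7·7 + 3, 7 = 2·3 + 1, 3 = 3·1).
Back-substituting, 7·(15) + 52·(-2) = 1.
Scale by -20: particular solution (-300, 40); reduce a mod 52: (12, -2).
General solution: a = 12 + 52t, b = -2 - 7t for integer t.
-15 ≤ 12 + 52t ≤ 1425 gives t ∈ [0, 27], which is 28 values.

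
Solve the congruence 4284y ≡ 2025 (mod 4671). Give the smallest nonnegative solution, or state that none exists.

381

gcd(4671, 4284) = 9  (4671 = 1×4284 + 387, 4284 = 11×387 + 27, 387 = 14×27 + 9, 27 = 3×9).
9 divides 2025, so solutions exist.
Back-substituting, 4284×(-169) + 4671×(155) = 9.
So 4284×(-169) ≡ 9 (mod 4671); multiply by 225: y ≡ -38025 (mod 519).
Smallest nonnegative: y = -38025 mod 519 = 381.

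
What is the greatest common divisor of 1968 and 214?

2

gcd(1968, 214):
  1968 = 9·214 + 42
  214 = 5·42 + 4
  42 = 10·4 + 2
  4 = 2·2
so gcd(1968, 214) = 2.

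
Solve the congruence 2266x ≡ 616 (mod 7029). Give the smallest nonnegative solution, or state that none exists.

205

gcd(7029, 2266) = 11.
11 divides 616, so solutions exist.
By Bézout, 2266·(152) + 7029·(-49) = 11.
So 2266·(152) ≡ 11 (mod 7029); multiply by 56: x ≡ 8512 (mod 639).
Smallest nonnegative: x = 8512 mod 639 = 205.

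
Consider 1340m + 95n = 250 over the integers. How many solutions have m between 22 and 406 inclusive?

gcd(1340, 95) = 5.
By Bézout, 1340×(-9) + 95×(127) = 5.
Particular solution: (6, -82).
General solution: m = 6 + 19t, n = -82 - 268t for integer t.
22 ≤ 6 + 19t ≤ 406 gives t ∈ [1, 21], which is 21 values.

21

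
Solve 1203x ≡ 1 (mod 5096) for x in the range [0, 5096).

gcd(5096, 1203) = 1.
By Bézout, 1203*(-1597) + 5096*(377) = 1.
So 1203*-1597 ≡ 1 (mod 5096), and -1597 mod 5096 = 3499.

3499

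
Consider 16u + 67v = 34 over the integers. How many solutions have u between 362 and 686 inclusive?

gcd(67, 16) = 1  (67 = 4*16 + 3, 16 = 5*3 + 1, 3 = 3*1).
Back-substituting, 16*(21) + 67*(-5) = 1.
Scale by 34: particular solution (714, -170); reduce u mod 67: (44, -10).
General solution: u = 44 + 67t, v = -10 - 16t for integer t.
362 ≤ 44 + 67t ≤ 686 gives t ∈ [5, 9], which is 5 values.

5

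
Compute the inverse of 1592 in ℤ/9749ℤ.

gcd(9749, 1592) = 1  (9749 = 6·1592 + 197, 1592 = 8·197 + 16, 197 = 12·16 + 5, 16 = 3·5 + 1, 5 = 5·1).
Back-substituting, 1592·(1831) + 9749·(-299) = 1.
So 1592·1831 ≡ 1 (mod 9749), and 1831 mod 9749 = 1831.

1831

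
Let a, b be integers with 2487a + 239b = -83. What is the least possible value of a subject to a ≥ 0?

gcd(2487, 239) = 1.
1 divides -83, so solutions exist.
By Bézout, 2487*(69) + 239*(-718) = 1.
Scale by -83/1 = -83: (a₀, b₀) = (-5727, 59594).
General solution: a = -5727 + 239t, b = 59594 - 2487t for integer t.
a ≥ 0: smallest is -5727 mod 239 = 9 (at t = 24), with b = -94.

9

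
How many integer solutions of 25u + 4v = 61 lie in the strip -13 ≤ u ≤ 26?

gcd(25, 4) = 1.
By Bézout, 25*(1) + 4*(-6) = 1.
Particular solution: (1, 9).
General solution: u = 1 + 4t, v = 9 - 25t for integer t.
-13 ≤ 1 + 4t ≤ 26 gives t ∈ [-3, 6], which is 10 values.

10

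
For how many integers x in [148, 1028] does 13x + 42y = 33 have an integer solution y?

21

gcd(42, 13) = 1.
By Bézout, 13*(13) + 42*(-4) = 1.
Particular solution: (9, -2).
General solution: x = 9 + 42t, y = -2 - 13t for integer t.
148 ≤ 9 + 42t ≤ 1028 gives t ∈ [4, 24], which is 21 values.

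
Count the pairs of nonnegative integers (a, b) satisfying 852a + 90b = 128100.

10

gcd(852, 90) = 6  (852 = 9·90 + 42, 90 = 2·42 + 6, 42 = 7·6).
Back-substituting, 852·(-2) + 90·(19) = 6.
Scale by 21350: one solution is (-42700, 405650). Reduce a mod 15: (5, 1376).
General: a = 5 + 15t, b = 1376 - 142t.
a ≥ 0 ⇒ t ≥ 0; b ≥ 0 ⇒ t ≤ 9. So t ∈ [0, 9]: 10 solutions.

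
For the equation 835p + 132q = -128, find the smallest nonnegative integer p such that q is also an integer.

gcd(835, 132) = 1  (835 = 6·132 + 43, 132 = 3·43 + 3, 43 = 14·3 + 1, 3 = 3·1).
1 divides -128, so solutions exist.
Back-substituting, 835·(43) + 132·(-272) = 1.
Scale by -128/1 = -128: (p₀, q₀) = (-5504, 34816).
General solution: p = -5504 + 132t, q = 34816 - 835t for integer t.
p ≥ 0: smallest is -5504 mod 132 = 40 (at t = 42), with q = -254.

40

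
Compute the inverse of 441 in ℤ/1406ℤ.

271

gcd(1406, 441) = 1.
By Bézout, 441×(271) + 1406×(-85) = 1.
So 441×271 ≡ 1 (mod 1406), and 271 mod 1406 = 271.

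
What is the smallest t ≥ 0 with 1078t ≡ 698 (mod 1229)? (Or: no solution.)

500

gcd(1229, 1078) = 1.
1 divides 698, so solutions exist.
By Bézout, 1078*(293) + 1229*(-257) = 1.
So 1078*(293) ≡ 1 (mod 1229); multiply by 698: t ≡ 204514 (mod 1229).
Smallest nonnegative: t = 204514 mod 1229 = 500.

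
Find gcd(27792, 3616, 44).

gcd(27792, 3616) = 16  (27792 = 7*3616 + 2480, 3616 = 1*2480 + 1136, 2480 = 2*1136 + 208, 1136 = 5*208 + 96, 208 = 2*96 + 16, 96 = 6*16).
gcd(16, 44) = 4.

4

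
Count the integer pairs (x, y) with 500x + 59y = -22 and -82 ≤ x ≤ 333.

gcd(500, 59):
  500 = 8·59 + 28
  59 = 2·28 + 3
  28 = 9·3 + 1
  3 = 3·1
so gcd(500, 59) = 1.
Back-substitute for Bézout coefficients:
  1 = 28 - 9·3
  ... = 500·(19) + 59·(-161)
Scale by -22: particular solution (-418, 3542); reduce x mod 59: (54, -458).
General solution: x = 54 + 59t, y = -458 - 500t for integer t.
-82 ≤ 54 + 59t ≤ 333 gives t ∈ [-2, 4], which is 7 values.

7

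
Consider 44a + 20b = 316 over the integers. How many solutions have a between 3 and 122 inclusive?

24

gcd(44, 20):
  44 = 2·20 + 4
  20 = 5·4
so gcd(44, 20) = 4.
Back-substitute for Bézout coefficients:
  4 = 44 - 2·20
  ... = 44·(1) + 20·(-2)
Scale by 79: particular solution (79, -158); reduce a mod 5: (4, 7).
General solution: a = 4 + 5t, b = 7 - 11t for integer t.
3 ≤ 4 + 5t ≤ 122 gives t ∈ [0, 23], which is 24 values.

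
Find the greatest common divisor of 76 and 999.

1

gcd(999, 76):
  999 = 13·76 + 11
  76 = 6·11 + 10
  11 = 1·10 + 1
  10 = 10·1
so gcd(999, 76) = 1.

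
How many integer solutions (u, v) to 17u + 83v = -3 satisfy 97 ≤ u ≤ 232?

gcd(83, 17) = 1.
By Bézout, 17*(-39) + 83*(8) = 1.
Particular solution: (34, -7).
General solution: u = 34 + 83t, v = -7 - 17t for integer t.
97 ≤ 34 + 83t ≤ 232 gives t ∈ [1, 2], which is 2 values.

2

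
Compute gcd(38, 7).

1

gcd(38, 7) = 1  (38 = 5*7 + 3, 7 = 2*3 + 1, 3 = 3*1).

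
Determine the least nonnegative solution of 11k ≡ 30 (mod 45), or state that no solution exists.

15

gcd(45, 11) = 1  (45 = 4×11 + 1, 11 = 11×1).
1 divides 30, so solutions exist.
Back-substituting, 11×(-4) + 45×(1) = 1.
So 11×(-4) ≡ 1 (mod 45); multiply by 30: k ≡ -120 (mod 45).
Smallest nonnegative: k = -120 mod 45 = 15.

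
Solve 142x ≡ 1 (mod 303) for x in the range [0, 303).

gcd(303, 142) = 1.
By Bézout, 142×(-32) + 303×(15) = 1.
So 142×-32 ≡ 1 (mod 303), and -32 mod 303 = 271.

271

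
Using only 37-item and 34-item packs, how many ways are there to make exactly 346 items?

Need nonnegative integers with 37j + 34k = 346.
gcd(37, 34) = 1, and 37·(-11) + 34·(12) = 1.
So (j₀, k₀) = (-3806, 4152); general j = -3806 + 34t, k = 4152 - 37t.
j ≥ 0 ⇒ t ≥ 112; k ≥ 0 ⇒ t ≤ 112. That's 1 value of t.

1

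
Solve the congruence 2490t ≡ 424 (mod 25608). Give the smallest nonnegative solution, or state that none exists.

gcd(25608, 2490):
  25608 = 10·2490 + 708
  2490 = 3·708 + 366
  708 = 1·366 + 342
  366 = 1·342 + 24
  342 = 14·24 + 6
  24 = 4·6
so gcd(25608, 2490) = 6.
6 does not divide 424, so the congruence has no solution.

no solution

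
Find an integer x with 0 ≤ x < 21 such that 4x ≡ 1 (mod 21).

gcd(21, 4) = 1  (21 = 5*4 + 1, 4 = 4*1).
Back-substituting, 4*(-5) + 21*(1) = 1.
So 4*-5 ≡ 1 (mod 21), and -5 mod 21 = 16.

16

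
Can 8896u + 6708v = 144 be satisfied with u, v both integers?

gcd(8896, 6708) = 4  (8896 = 1*6708 + 2188, 6708 = 3*2188 + 144, 2188 = 15*144 + 28, 144 = 5*28 + 4, 28 = 7*4).
4 divides 144, so integer solutions exist.

yes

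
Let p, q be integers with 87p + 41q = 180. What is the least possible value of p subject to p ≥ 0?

36

gcd(87, 41):
  87 = 2*41 + 5
  41 = 8*5 + 1
  5 = 5*1
so gcd(87, 41) = 1.
1 divides 180, so solutions exist.
Back-substitute for Bézout coefficients:
  1 = 41 - 8*5
  ... = 87*(-8) + 41*(17)
Scale by 180/1 = 180: (p₀, q₀) = (-1440, 3060).
General solution: p = -1440 + 41t, q = 3060 - 87t for integer t.
p ≥ 0: smallest is -1440 mod 41 = 36 (at t = 36), with q = -72.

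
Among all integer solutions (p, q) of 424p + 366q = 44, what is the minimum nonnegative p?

26

gcd(424, 366):
  424 = 1·366 + 58
  366 = 6·58 + 18
  58 = 3·18 + 4
  18 = 4·4 + 2
  4 = 2·2
so gcd(424, 366) = 2.
2 divides 44, so solutions exist.
Back-substitute for Bézout coefficients:
  2 = 18 - 4·4
  ... = 424·(-82) + 366·(95)
Scale by 44/2 = 22: (p₀, q₀) = (-1804, 2090).
General solution: p = -1804 + 183t, q = 2090 - 212t for integer t.
p ≥ 0: smallest is -1804 mod 183 = 26 (at t = 10), with q = -30.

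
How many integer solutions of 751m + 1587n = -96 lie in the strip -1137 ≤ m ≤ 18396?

gcd(1587, 751):
  1587 = 2×751 + 85
  751 = 8×85 + 71
  85 = 1×71 + 14
  71 = 5×14 + 1
  14 = 14×1
so gcd(1587, 751) = 1.
Back-substitute for Bézout coefficients:
  1 = 71 - 5×14
  ... = 751×(112) + 1587×(-53)
Scale by -96: particular solution (-10752, 5088); reduce m mod 1587: (357, -169).
General solution: m = 357 + 1587t, n = -169 - 751t for integer t.
-1137 ≤ 357 + 1587t ≤ 18396 gives t ∈ [0, 11], which is 12 values.

12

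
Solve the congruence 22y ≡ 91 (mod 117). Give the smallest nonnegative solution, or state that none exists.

52

gcd(117, 22) = 1  (117 = 5*22 + 7, 22 = 3*7 + 1, 7 = 7*1).
1 divides 91, so solutions exist.
Back-substituting, 22*(16) + 117*(-3) = 1.
So 22*(16) ≡ 1 (mod 117); multiply by 91: y ≡ 1456 (mod 117).
Smallest nonnegative: y = 1456 mod 117 = 52.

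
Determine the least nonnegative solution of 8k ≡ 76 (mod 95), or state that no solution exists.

gcd(95, 8) = 1.
1 divides 76, so solutions exist.
By Bézout, 8*(12) + 95*(-1) = 1.
So 8*(12) ≡ 1 (mod 95); multiply by 76: k ≡ 912 (mod 95).
Smallest nonnegative: k = 912 mod 95 = 57.

57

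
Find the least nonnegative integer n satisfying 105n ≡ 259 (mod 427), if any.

35

gcd(427, 105) = 7  (427 = 4×105 + 7, 105 = 15×7).
7 divides 259, so solutions exist.
Back-substituting, 105×(-4) + 427×(1) = 7.
So 105×(-4) ≡ 7 (mod 427); multiply by 37: n ≡ -148 (mod 61).
Smallest nonnegative: n = -148 mod 61 = 35.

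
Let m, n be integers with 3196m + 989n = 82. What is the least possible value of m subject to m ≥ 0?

gcd(3196, 989):
  3196 = 3·989 + 229
  989 = 4·229 + 73
  229 = 3·73 + 10
  73 = 7·10 + 3
  10 = 3·3 + 1
  3 = 3·1
so gcd(3196, 989) = 1.
1 divides 82, so solutions exist.
Back-substitute for Bézout coefficients:
  1 = 10 - 3·3
  ... = 3196·(298) + 989·(-963)
Scale by 82/1 = 82: (m₀, n₀) = (24436, -78966).
General solution: m = 24436 + 989t, n = -78966 - 3196t for integer t.
m ≥ 0: smallest is 24436 mod 989 = 700 (at t = -24), with n = -2262.

700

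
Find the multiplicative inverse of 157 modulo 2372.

gcd(2372, 157):
  2372 = 15·157 + 17
  157 = 9·17 + 4
  17 = 4·4 + 1
  4 = 4·1
so gcd(2372, 157) = 1.
Back-substitute for Bézout coefficients:
  1 = 17 - 4·4
  ... = 157·(-559) + 2372·(37)
So 157·-559 ≡ 1 (mod 2372), and -559 mod 2372 = 1813.

1813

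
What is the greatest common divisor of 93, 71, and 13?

gcd(93, 71) = 1  (93 = 1×71 + 22, 71 = 3×22 + 5, 22 = 4×5 + 2, 5 = 2×2 + 1, 2 = 2×1).
gcd(1, 13) = 1.

1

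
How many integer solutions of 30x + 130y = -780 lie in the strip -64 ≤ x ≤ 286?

27

gcd(130, 30) = 10.
By Bézout, 30*(-4) + 130*(1) = 10.
Particular solution: (0, -6).
General solution: x = 0 + 13t, y = -6 - 3t for integer t.
-64 ≤ 0 + 13t ≤ 286 gives t ∈ [-4, 22], which is 27 values.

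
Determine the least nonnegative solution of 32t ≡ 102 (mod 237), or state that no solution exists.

18

gcd(237, 32) = 1.
1 divides 102, so solutions exist.
By Bézout, 32·(-37) + 237·(5) = 1.
So 32·(-37) ≡ 1 (mod 237); multiply by 102: t ≡ -3774 (mod 237).
Smallest nonnegative: t = -3774 mod 237 = 18.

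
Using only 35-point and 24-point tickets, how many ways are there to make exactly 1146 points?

Need nonnegative integers with 35j + 24k = 1146.
gcd(35, 24) = 1, and 35·(11) + 24·(-16) = 1.
So (j₀, k₀) = (12606, -18336); general j = 12606 + 24t, k = -18336 - 35t.
j ≥ 0 ⇒ t ≥ -525; k ≥ 0 ⇒ t ≤ -524. That's 2 values of t.

2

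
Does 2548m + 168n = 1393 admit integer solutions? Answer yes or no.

gcd(2548, 168) = 28.
28 does not divide 1393 (remainder 21), so no integer solutions.

no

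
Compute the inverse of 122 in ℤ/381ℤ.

gcd(381, 122):
  381 = 3·122 + 15
  122 = 8·15 + 2
  15 = 7·2 + 1
  2 = 2·1
so gcd(381, 122) = 1.
Back-substitute for Bézout coefficients:
  1 = 15 - 7·2
  ... = 122·(-178) + 381·(57)
So 122·-178 ≡ 1 (mod 381), and -178 mod 381 = 203.

203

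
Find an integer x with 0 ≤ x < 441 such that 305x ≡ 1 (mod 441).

gcd(441, 305) = 1  (441 = 1*305 + 136, 305 = 2*136 + 33, 136 = 4*33 + 4, 33 = 8*4 + 1, 4 = 4*1).
Back-substituting, 305*(107) + 441*(-74) = 1.
So 305*107 ≡ 1 (mod 441), and 107 mod 441 = 107.

107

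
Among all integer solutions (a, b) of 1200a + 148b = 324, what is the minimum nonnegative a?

gcd(1200, 148):
  1200 = 8×148 + 16
  148 = 9×16 + 4
  16 = 4×4
so gcd(1200, 148) = 4.
4 divides 324, so solutions exist.
Back-substitute for Bézout coefficients:
  4 = 148 - 9×16
  ... = 1200×(-9) + 148×(73)
Scale by 324/4 = 81: (a₀, b₀) = (-729, 5913).
General solution: a = -729 + 37t, b = 5913 - 300t for integer t.
a ≥ 0: smallest is -729 mod 37 = 11 (at t = 20), with b = -87.

11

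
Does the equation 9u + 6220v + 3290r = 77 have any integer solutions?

yes

gcd(6220, 9) = 1  (6220 = 691×9 + 1, 9 = 9×1).
gcd(1, 3290) = 1.
1 divides 77, so integer solutions exist.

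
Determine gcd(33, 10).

gcd(33, 10):
  33 = 3×10 + 3
  10 = 3×3 + 1
  3 = 3×1
so gcd(33, 10) = 1.

1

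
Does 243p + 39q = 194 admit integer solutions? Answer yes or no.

no

gcd(243, 39) = 3  (243 = 6×39 + 9, 39 = 4×9 + 3, 9 = 3×3).
3 does not divide 194 (remainder 2), so no integer solutions.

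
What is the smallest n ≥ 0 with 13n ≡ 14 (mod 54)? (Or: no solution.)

26

gcd(54, 13) = 1  (54 = 4*13 + 2, 13 = 6*2 + 1, 2 = 2*1).
1 divides 14, so solutions exist.
Back-substituting, 13*(25) + 54*(-6) = 1.
So 13*(25) ≡ 1 (mod 54); multiply by 14: n ≡ 350 (mod 54).
Smallest nonnegative: n = 350 mod 54 = 26.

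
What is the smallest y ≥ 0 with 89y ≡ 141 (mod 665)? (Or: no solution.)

24

gcd(665, 89) = 1  (665 = 7·89 + 42, 89 = 2·42 + 5, 42 = 8·5 + 2, 5 = 2·2 + 1, 2 = 2·1).
1 divides 141, so solutions exist.
Back-substituting, 89·(269) + 665·(-36) = 1.
So 89·(269) ≡ 1 (mod 665); multiply by 141: y ≡ 37929 (mod 665).
Smallest nonnegative: y = 37929 mod 665 = 24.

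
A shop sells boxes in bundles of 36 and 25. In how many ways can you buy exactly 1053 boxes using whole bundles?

Need nonnegative integers with 36j + 25k = 1053.
gcd(36, 25) = 1, and 36·(-9) + 25·(13) = 1.
So (j₀, k₀) = (-9477, 13689); general j = -9477 + 25t, k = 13689 - 36t.
j ≥ 0 ⇒ t ≥ 380; k ≥ 0 ⇒ t ≤ 380. That's 1 value of t.

1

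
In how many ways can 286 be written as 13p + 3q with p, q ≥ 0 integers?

8

gcd(13, 3) = 1  (13 = 4×3 + 1, 3 = 3×1).
Back-substituting, 13×(1) + 3×(-4) = 1.
Scale by 286: one solution is (286, -1144). Reduce p mod 3: (1, 91).
General: p = 1 + 3t, q = 91 - 13t.
p ≥ 0 ⇒ t ≥ 0; q ≥ 0 ⇒ t ≤ 7. So t ∈ [0, 7]: 8 solutions.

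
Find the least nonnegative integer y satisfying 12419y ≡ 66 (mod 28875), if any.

gcd(28875, 12419) = 11  (28875 = 2×12419 + 4037, 12419 = 3×4037 + 308, 4037 = 13×308 + 33, 308 = 9×33 + 11, 33 = 3×11).
11 divides 66, so solutions exist.
Back-substituting, 12419×(844) + 28875×(-363) = 11.
So 12419×(844) ≡ 11 (mod 28875); multiply by 6: y ≡ 5064 (mod 2625).
Smallest nonnegative: y = 5064 mod 2625 = 2439.

2439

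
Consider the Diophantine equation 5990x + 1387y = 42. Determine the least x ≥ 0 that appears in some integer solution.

339

gcd(5990, 1387) = 1  (5990 = 4·1387 + 442, 1387 = 3·442 + 61, 442 = 7·61 + 15, 61 = 4·15 + 1, 15 = 15·1).
1 divides 42, so solutions exist.
Back-substituting, 5990·(-91) + 1387·(393) = 1.
Scale by 42/1 = 42: (x₀, y₀) = (-3822, 16506).
General solution: x = -3822 + 1387t, y = 16506 - 5990t for integer t.
x ≥ 0: smallest is -3822 mod 1387 = 339 (at t = 3), with y = -1464.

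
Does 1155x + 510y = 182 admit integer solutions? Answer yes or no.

no

gcd(1155, 510) = 15  (1155 = 2×510 + 135, 510 = 3×135 + 105, 135 = 1×105 + 30, 105 = 3×30 + 15, 30 = 2×15).
15 does not divide 182 (remainder 2), so no integer solutions.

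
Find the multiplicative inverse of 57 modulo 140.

gcd(140, 57) = 1  (140 = 2·57 + 26, 57 = 2·26 + 5, 26 = 5·5 + 1, 5 = 5·1).
Back-substituting, 57·(-27) + 140·(11) = 1.
So 57·-27 ≡ 1 (mod 140), and -27 mod 140 = 113.

113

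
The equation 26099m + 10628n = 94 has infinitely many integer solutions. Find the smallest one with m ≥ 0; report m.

gcd(26099, 10628):
  26099 = 2*10628 + 4843
  10628 = 2*4843 + 942
  4843 = 5*942 + 133
  942 = 7*133 + 11
  133 = 12*11 + 1
  11 = 11*1
so gcd(26099, 10628) = 1.
1 divides 94, so solutions exist.
Back-substitute for Bézout coefficients:
  1 = 133 - 12*11
  ... = 26099*(959) + 10628*(-2355)
Scale by 94/1 = 94: (m₀, n₀) = (90146, -221370).
General solution: m = 90146 + 10628t, n = -221370 - 26099t for integer t.
m ≥ 0: smallest is 90146 mod 10628 = 5122 (at t = -8), with n = -12578.

5122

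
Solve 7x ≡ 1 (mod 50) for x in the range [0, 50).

gcd(50, 7):
  50 = 7×7 + 1
  7 = 7×1
so gcd(50, 7) = 1.
Back-substitute for Bézout coefficients:
  1 = 50 - 7×7
  ... = 7×(-7) + 50×(1)
So 7×-7 ≡ 1 (mod 50), and -7 mod 50 = 43.

43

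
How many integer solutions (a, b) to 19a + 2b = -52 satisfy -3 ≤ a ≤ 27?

15

gcd(19, 2) = 1.
By Bézout, 19*(1) + 2*(-9) = 1.
Particular solution: (0, -26).
General solution: a = 0 + 2t, b = -26 - 19t for integer t.
-3 ≤ 0 + 2t ≤ 27 gives t ∈ [-1, 13], which is 15 values.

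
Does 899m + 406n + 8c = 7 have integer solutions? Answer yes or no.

yes

gcd(899, 406) = 29.
gcd(29, 8) = 1.
1 divides 7, so integer solutions exist.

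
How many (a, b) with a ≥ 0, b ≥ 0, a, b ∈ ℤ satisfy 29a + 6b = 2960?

17

gcd(29, 6) = 1.
By Bézout, 29*(-1) + 6*(5) = 1.
One solution: (4, 474).
General: a = 4 + 6t, b = 474 - 29t.
a ≥ 0 ⇒ t ≥ 0; b ≥ 0 ⇒ t ≤ 16. So t ∈ [0, 16]: 17 solutions.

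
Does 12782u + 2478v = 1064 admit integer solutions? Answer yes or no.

yes

gcd(12782, 2478):
  12782 = 5·2478 + 392
  2478 = 6·392 + 126
  392 = 3·126 + 14
  126 = 9·14
so gcd(12782, 2478) = 14.
14 divides 1064, so integer solutions exist.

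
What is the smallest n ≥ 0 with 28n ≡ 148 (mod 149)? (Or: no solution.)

gcd(149, 28) = 1  (149 = 5×28 + 9, 28 = 3×9 + 1, 9 = 9×1).
1 divides 148, so solutions exist.
Back-substituting, 28×(16) + 149×(-3) = 1.
So 28×(16) ≡ 1 (mod 149); multiply by 148: n ≡ 2368 (mod 149).
Smallest nonnegative: n = 2368 mod 149 = 133.

133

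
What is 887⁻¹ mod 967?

gcd(967, 887):
  967 = 1*887 + 80
  887 = 11*80 + 7
  80 = 11*7 + 3
  7 = 2*3 + 1
  3 = 3*1
so gcd(967, 887) = 1.
Back-substitute for Bézout coefficients:
  1 = 7 - 2*3
  ... = 887*(278) + 967*(-255)
So 887*278 ≡ 1 (mod 967), and 278 mod 967 = 278.

278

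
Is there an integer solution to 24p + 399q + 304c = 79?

yes

gcd(399, 24) = 3.
gcd(3, 304) = 1.
1 divides 79, so integer solutions exist.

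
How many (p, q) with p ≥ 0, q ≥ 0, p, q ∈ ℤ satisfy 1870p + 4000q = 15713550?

21

gcd(4000, 1870):
  4000 = 2*1870 + 260
  1870 = 7*260 + 50
  260 = 5*50 + 10
  50 = 5*10
so gcd(4000, 1870) = 10.
Back-substitute for Bézout coefficients:
  10 = 260 - 5*50
  ... = 1870*(-77) + 4000*(36)
Scale by 1571355: one solution is (-120994335, 56568780). Reduce p mod 400: (65, 3898).
General: p = 65 + 400t, q = 3898 - 187t.
p ≥ 0 ⇒ t ≥ 0; q ≥ 0 ⇒ t ≤ 20. So t ∈ [0, 20]: 21 solutions.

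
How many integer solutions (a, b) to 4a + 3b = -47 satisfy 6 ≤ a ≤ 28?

gcd(4, 3) = 1  (4 = 1*3 + 1, 3 = 3*1).
Back-substituting, 4*(1) + 3*(-1) = 1.
Scale by -47: particular solution (-47, 47); reduce a mod 3: (1, -17).
General solution: a = 1 + 3t, b = -17 - 4t for integer t.
6 ≤ 1 + 3t ≤ 28 gives t ∈ [2, 9], which is 8 values.

8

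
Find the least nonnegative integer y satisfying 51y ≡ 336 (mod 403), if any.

54

gcd(403, 51):
  403 = 7*51 + 46
  51 = 1*46 + 5
  46 = 9*5 + 1
  5 = 5*1
so gcd(403, 51) = 1.
1 divides 336, so solutions exist.
Back-substitute for Bézout coefficients:
  1 = 46 - 9*5
  ... = 51*(-79) + 403*(10)
So 51*(-79) ≡ 1 (mod 403); multiply by 336: y ≡ -26544 (mod 403).
Smallest nonnegative: y = -26544 mod 403 = 54.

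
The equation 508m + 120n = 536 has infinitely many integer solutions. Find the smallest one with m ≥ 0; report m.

gcd(508, 120) = 4  (508 = 4×120 + 28, 120 = 4×28 + 8, 28 = 3×8 + 4, 8 = 2×4).
4 divides 536, so solutions exist.
Back-substituting, 508×(13) + 120×(-55) = 4.
Scale by 536/4 = 134: (m₀, n₀) = (1742, -7370).
General solution: m = 1742 + 30t, n = -7370 - 127t for integer t.
m ≥ 0: smallest is 1742 mod 30 = 2 (at t = -58), with n = -4.

2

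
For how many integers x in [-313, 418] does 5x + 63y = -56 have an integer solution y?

gcd(63, 5) = 1  (63 = 12*5 + 3, 5 = 1*3 + 2, 3 = 1*2 + 1, 2 = 2*1).
Back-substituting, 5*(-25) + 63*(2) = 1.
Scale by -56: particular solution (1400, -112); reduce x mod 63: (14, -2).
General solution: x = 14 + 63t, y = -2 - 5t for integer t.
-313 ≤ 14 + 63t ≤ 418 gives t ∈ [-5, 6], which is 12 values.

12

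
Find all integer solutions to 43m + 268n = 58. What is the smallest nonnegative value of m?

126

gcd(268, 43) = 1  (268 = 6·43 + 10, 43 = 4·10 + 3, 10 = 3·3 + 1, 3 = 3·1).
1 divides 58, so solutions exist.
Back-substituting, 43·(-81) + 268·(13) = 1.
Scale by 58/1 = 58: (m₀, n₀) = (-4698, 754).
General solution: m = -4698 + 268t, n = 754 - 43t for integer t.
m ≥ 0: smallest is -4698 mod 268 = 126 (at t = 18), with n = -20.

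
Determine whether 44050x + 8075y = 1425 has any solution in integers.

yes

gcd(44050, 8075) = 25  (44050 = 5×8075 + 3675, 8075 = 2×3675 + 725, 3675 = 5×725 + 50, 725 = 14×50 + 25, 50 = 2×25).
25 divides 1425, so integer solutions exist.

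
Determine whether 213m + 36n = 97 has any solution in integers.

no

gcd(213, 36) = 3.
3 does not divide 97 (remainder 1), so no integer solutions.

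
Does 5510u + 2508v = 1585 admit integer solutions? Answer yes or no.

gcd(5510, 2508) = 38  (5510 = 2*2508 + 494, 2508 = 5*494 + 38, 494 = 13*38).
38 does not divide 1585 (remainder 27), so no integer solutions.

no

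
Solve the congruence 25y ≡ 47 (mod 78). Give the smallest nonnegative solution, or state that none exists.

5

gcd(78, 25) = 1.
1 divides 47, so solutions exist.
By Bézout, 25×(25) + 78×(-8) = 1.
So 25×(25) ≡ 1 (mod 78); multiply by 47: y ≡ 1175 (mod 78).
Smallest nonnegative: y = 1175 mod 78 = 5.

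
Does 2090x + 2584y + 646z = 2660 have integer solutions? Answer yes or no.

yes

gcd(2584, 2090) = 38.
gcd(38, 646) = 38.
38 divides 2660, so integer solutions exist.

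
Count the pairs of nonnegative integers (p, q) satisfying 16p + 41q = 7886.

gcd(41, 16) = 1.
By Bézout, 16*(18) + 41*(-7) = 1.
One solution: (6, 190).
General: p = 6 + 41t, q = 190 - 16t.
p ≥ 0 ⇒ t ≥ 0; q ≥ 0 ⇒ t ≤ 11. So t ∈ [0, 11]: 12 solutions.

12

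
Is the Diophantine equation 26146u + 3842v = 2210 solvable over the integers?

yes

gcd(26146, 3842):
  26146 = 6*3842 + 3094
  3842 = 1*3094 + 748
  3094 = 4*748 + 102
  748 = 7*102 + 34
  102 = 3*34
so gcd(26146, 3842) = 34.
34 divides 2210, so integer solutions exist.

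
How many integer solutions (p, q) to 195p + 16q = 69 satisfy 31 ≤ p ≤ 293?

16

gcd(195, 16) = 1.
By Bézout, 195×(-5) + 16×(61) = 1.
Particular solution: (7, -81).
General solution: p = 7 + 16t, q = -81 - 195t for integer t.
31 ≤ 7 + 16t ≤ 293 gives t ∈ [2, 17], which is 16 values.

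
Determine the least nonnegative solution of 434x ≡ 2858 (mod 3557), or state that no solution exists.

gcd(3557, 434):
  3557 = 8×434 + 85
  434 = 5×85 + 9
  85 = 9×9 + 4
  9 = 2×4 + 1
  4 = 4×1
so gcd(3557, 434) = 1.
1 divides 2858, so solutions exist.
Back-substitute for Bézout coefficients:
  1 = 9 - 2×4
  ... = 434×(795) + 3557×(-97)
So 434×(795) ≡ 1 (mod 3557); multiply by 2858: x ≡ 2272110 (mod 3557).
Smallest nonnegative: x = 2272110 mod 3557 = 2744.

2744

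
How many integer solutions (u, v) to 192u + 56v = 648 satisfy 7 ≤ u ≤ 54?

gcd(192, 56) = 8  (192 = 3·56 + 24, 56 = 2·24 + 8, 24 = 3·8).
Back-substituting, 192·(-2) + 56·(7) = 8.
Scale by 81: particular solution (-162, 567); reduce u mod 7: (6, -9).
General solution: u = 6 + 7t, v = -9 - 24t for integer t.
7 ≤ 6 + 7t ≤ 54 gives t ∈ [1, 6], which is 6 values.

6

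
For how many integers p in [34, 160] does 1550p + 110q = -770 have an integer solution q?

11

gcd(1550, 110):
  1550 = 14·110 + 10
  110 = 11·10
so gcd(1550, 110) = 10.
Back-substitute for Bézout coefficients:
  10 = 1550 - 14·110
  ... = 1550·(1) + 110·(-14)
Scale by -77: particular solution (-77, 1078); reduce p mod 11: (0, -7).
General solution: p = 0 + 11t, q = -7 - 155t for integer t.
34 ≤ 0 + 11t ≤ 160 gives t ∈ [4, 14], which is 11 values.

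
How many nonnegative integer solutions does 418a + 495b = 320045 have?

gcd(495, 418):
  495 = 1×418 + 77
  418 = 5×77 + 33
  77 = 2×33 + 11
  33 = 3×11
so gcd(495, 418) = 11.
Back-substitute for Bézout coefficients:
  11 = 77 - 2×33
  ... = 418×(-13) + 495×(11)
Scale by 29095: one solution is (-378235, 320045). Reduce a mod 45: (35, 617).
General: a = 35 + 45t, b = 617 - 38t.
a ≥ 0 ⇒ t ≥ 0; b ≥ 0 ⇒ t ≤ 16. So t ∈ [0, 16]: 17 solutions.

17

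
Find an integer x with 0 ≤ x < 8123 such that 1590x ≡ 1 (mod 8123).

gcd(8123, 1590) = 1.
By Bézout, 1590*(986) + 8123*(-193) = 1.
So 1590*986 ≡ 1 (mod 8123), and 986 mod 8123 = 986.

986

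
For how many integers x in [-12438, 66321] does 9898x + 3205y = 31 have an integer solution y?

25

gcd(9898, 3205) = 1.
By Bézout, 9898·(-453) + 3205·(1399) = 1.
Particular solution: (1982, -6121).
General solution: x = 1982 + 3205t, y = -6121 - 9898t for integer t.
-12438 ≤ 1982 + 3205t ≤ 66321 gives t ∈ [-4, 20], which is 25 values.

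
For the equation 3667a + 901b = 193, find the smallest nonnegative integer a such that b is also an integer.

gcd(3667, 901) = 1  (3667 = 4·901 + 63, 901 = 14·63 + 19, 63 = 3·19 + 6, 19 = 3·6 + 1, 6 = 6·1).
1 divides 193, so solutions exist.
Back-substituting, 3667·(-143) + 901·(582) = 1.
Scale by 193/1 = 193: (a₀, b₀) = (-27599, 112326).
General solution: a = -27599 + 901t, b = 112326 - 3667t for integer t.
a ≥ 0: smallest is -27599 mod 901 = 332 (at t = 31), with b = -1351.

332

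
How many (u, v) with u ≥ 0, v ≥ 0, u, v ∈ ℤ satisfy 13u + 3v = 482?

gcd(13, 3) = 1  (13 = 4×3 + 1, 3 = 3×1).
Back-substituting, 13×(1) + 3×(-4) = 1.
Scale by 482: one solution is (482, -1928). Reduce u mod 3: (2, 152).
General: u = 2 + 3t, v = 152 - 13t.
u ≥ 0 ⇒ t ≥ 0; v ≥ 0 ⇒ t ≤ 11. So t ∈ [0, 11]: 12 solutions.

12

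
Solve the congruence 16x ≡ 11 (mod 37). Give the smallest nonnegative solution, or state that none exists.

gcd(37, 16) = 1  (37 = 2·16 + 5, 16 = 3·5 + 1, 5 = 5·1).
1 divides 11, so solutions exist.
Back-substituting, 16·(7) + 37·(-3) = 1.
So 16·(7) ≡ 1 (mod 37); multiply by 11: x ≡ 77 (mod 37).
Smallest nonnegative: x = 77 mod 37 = 3.

3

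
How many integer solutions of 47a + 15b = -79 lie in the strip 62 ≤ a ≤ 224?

gcd(47, 15) = 1.
By Bézout, 47×(-7) + 15×(22) = 1.
Particular solution: (13, -46).
General solution: a = 13 + 15t, b = -46 - 47t for integer t.
62 ≤ 13 + 15t ≤ 224 gives t ∈ [4, 14], which is 11 values.

11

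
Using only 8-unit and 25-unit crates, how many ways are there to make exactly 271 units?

1

Need nonnegative integers with 8j + 25k = 271.
gcd(8, 25) = 1, and 8·(-3) + 25·(1) = 1.
So (j₀, k₀) = (-813, 271); general j = -813 + 25t, k = 271 - 8t.
j ≥ 0 ⇒ t ≥ 33; k ≥ 0 ⇒ t ≤ 33. That's 1 value of t.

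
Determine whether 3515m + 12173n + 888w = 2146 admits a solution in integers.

yes

gcd(12173, 3515) = 37.
gcd(37, 888) = 37.
37 divides 2146, so integer solutions exist.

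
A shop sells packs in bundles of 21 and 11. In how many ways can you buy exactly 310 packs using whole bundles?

1

Need nonnegative integers with 21j + 11k = 310.
gcd(21, 11) = 1, and 21·(-1) + 11·(2) = 1.
So (j₀, k₀) = (-310, 620); general j = -310 + 11t, k = 620 - 21t.
j ≥ 0 ⇒ t ≥ 29; k ≥ 0 ⇒ t ≤ 29. That's 1 value of t.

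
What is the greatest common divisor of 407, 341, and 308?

gcd(407, 341) = 11  (407 = 1·341 + 66, 341 = 5·66 + 11, 66 = 6·11).
gcd(11, 308) = 11.

11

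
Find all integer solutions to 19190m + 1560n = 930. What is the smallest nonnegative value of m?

75

gcd(19190, 1560):
  19190 = 12·1560 + 470
  1560 = 3·470 + 150
  470 = 3·150 + 20
  150 = 7·20 + 10
  20 = 2·10
so gcd(19190, 1560) = 10.
10 divides 930, so solutions exist.
Back-substitute for Bézout coefficients:
  10 = 150 - 7·20
  ... = 19190·(-73) + 1560·(898)
Scale by 930/10 = 93: (m₀, n₀) = (-6789, 83514).
General solution: m = -6789 + 156t, n = 83514 - 1919t for integer t.
m ≥ 0: smallest is -6789 mod 156 = 75 (at t = 44), with n = -922.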